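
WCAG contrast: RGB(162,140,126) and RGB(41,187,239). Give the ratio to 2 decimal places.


Linearize each sRGB channel c=v/255: c/12.92 if c ≤ 0.04045 else ((c+0.055)/1.055)^2.4
L = 0.2126×R_lin + 0.7152×G_lin + 0.0722×B_lin
Color 1 (162,140,126):
  R=162: 162/255≈0.6353 > 0.04045 → ((0.6353+0.055)/1.055)^2.4 ≈ 0.36131
  G=140: 140/255≈0.5490 > 0.04045 → ((0.5490+0.055)/1.055)^2.4 ≈ 0.26225
  B=126: 126/255≈0.4941 > 0.04045 → ((0.4941+0.055)/1.055)^2.4 ≈ 0.20864
  L1 = 0.2126×0.36131 + 0.7152×0.26225 + 0.0722×0.20864 ≈ 0.27944
Color 2 (41,187,239):
  R=41: 41/255≈0.1608 > 0.04045 → ((0.1608+0.055)/1.055)^2.4 ≈ 0.02217
  G=187: 187/255≈0.7333 > 0.04045 → ((0.7333+0.055)/1.055)^2.4 ≈ 0.49693
  B=239: 239/255≈0.9373 > 0.04045 → ((0.9373+0.055)/1.055)^2.4 ≈ 0.86316
  L2 = 0.2126×0.02217 + 0.7152×0.49693 + 0.0722×0.86316 ≈ 0.42244
Lighter = 0.42244, Darker = 0.27944
Ratio = (L_lighter + 0.05) / (L_darker + 0.05)
Ratio = (0.42244 + 0.05) / (0.27944 + 0.05) = 0.47244 / 0.32944 ≈ 1.4341
Ratio ≈ 1.43:1


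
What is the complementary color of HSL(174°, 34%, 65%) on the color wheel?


Complement = opposite side of color wheel = hue + 180°
H' = (174 + 180) mod 360 = 354°
S and L unchanged.
= HSL(354°, 34%, 65%)


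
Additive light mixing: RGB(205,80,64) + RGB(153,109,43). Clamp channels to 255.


Additive: each channel = min(255, C₁+C₂)
R: 205+153 = 358 → 255
G: 80+109 = 189 → 189
B: 64+43 = 107 → 107
= RGB(255, 189, 107)


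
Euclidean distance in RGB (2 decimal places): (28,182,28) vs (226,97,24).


d = √[(R₁-R₂)² + (G₁-G₂)² + (B₁-B₂)²]
d = √[(28-226)² + (182-97)² + (28-24)²]
d = √[39204 + 7225 + 16]
d = √46445
d ≈ 215.51


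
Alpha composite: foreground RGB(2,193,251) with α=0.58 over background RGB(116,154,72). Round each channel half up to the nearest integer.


C = α×F + (1-α)×B, with 1-α = 0.42
R: 0.58×2 + 0.42×116 = 1.16 + 48.72 = 49.88 → 50
G: 0.58×193 + 0.42×154 = 111.94 + 64.68 = 176.62 → 177
B: 0.58×251 + 0.42×72 = 145.58 + 30.24 = 175.82 → 176
= RGB(50, 177, 176)


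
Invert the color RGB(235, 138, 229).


Invert: (255-R, 255-G, 255-B)
R: 255-235 = 20
G: 255-138 = 117
B: 255-229 = 26
= RGB(20, 117, 26)


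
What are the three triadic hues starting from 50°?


Triadic: equally spaced at 120° intervals
H1 = 50°
H2 = (50 + 120) mod 360 = 170°
H3 = (50 + 240) mod 360 = 290°
Triadic = 50°, 170°, 290°


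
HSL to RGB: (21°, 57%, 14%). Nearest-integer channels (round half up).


H=21°, S=0.57, L=0.14
C = (1-|2L-1|)×S = (1-|-0.72|)×0.57 = 0.1596
H' = H/60 = 21/60 ≈ 0.3500; X = C×(1-|H' mod 2 - 1|) = 0.05586
m = L - C/2 = 0.14 - 0.0798 = 0.0602
Sector ⌊H'⌋ = 0 → (R',G',B') = (0.1596, 0.05586, 0.0)
RGB = ((R'+m)×255, (G'+m)×255, (B'+m)×255) = (56.049, 29.5953, 15.351)
Round half up → RGB(56, 30, 15)


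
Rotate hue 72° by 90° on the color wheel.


New hue = (H + rotation) mod 360
New hue = (72 + 90) mod 360
= 162 mod 360
= 162°


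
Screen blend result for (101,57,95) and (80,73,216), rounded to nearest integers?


Screen: C = 255 - (255-A)×(255-B)/255, rounded to nearest integer
R: 255 - (255-101)×(255-80)/255 = 255 - 26950/255 ≈ 255 - 105.686 = 149.314 → 149
G: 255 - (255-57)×(255-73)/255 = 255 - 36036/255 ≈ 255 - 141.318 = 113.682 → 114
B: 255 - (255-95)×(255-216)/255 = 255 - 6240/255 ≈ 255 - 24.471 = 230.529 → 231
= RGB(149, 114, 231)


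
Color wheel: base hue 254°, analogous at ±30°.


Base hue: 254°
Left analog: (254 - 30) mod 360 = 224°
Right analog: (254 + 30) mod 360 = 284°
Analogous hues = 224° and 284°


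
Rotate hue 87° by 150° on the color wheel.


New hue = (H + rotation) mod 360
New hue = (87 + 150) mod 360
= 237 mod 360
= 237°


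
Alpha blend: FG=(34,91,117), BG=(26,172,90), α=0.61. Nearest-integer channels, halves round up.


C = α×F + (1-α)×B, with 1-α = 0.39
R: 0.61×34 + 0.39×26 = 20.74 + 10.14 = 30.88 → 31
G: 0.61×91 + 0.39×172 = 55.51 + 67.08 = 122.59 → 123
B: 0.61×117 + 0.39×90 = 71.37 + 35.10 = 106.47 → 106
= RGB(31, 123, 106)


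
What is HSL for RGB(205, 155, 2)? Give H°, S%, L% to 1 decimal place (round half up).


Normalize: R'=205/255≈0.8039, G'=155/255≈0.6078, B'=2/255≈0.0078
Max=205/255, Min=2/255, Δ=Max-Min=203/255
L = (Max+Min)/2 = (205+2)/510 = 207/510 = 0.40588… → L = 40.6%
L ≤ 0.5 → S = Δ/(Max+Min) = 203/(205+2) = 203/207 = 0.98067… → S = 98.1%
(the 1/255 factors cancel in S and H, so raw channel differences can be used)
Max is R' → H = 60 × (((G-B)/Δ) mod 6) = 60 × (((155-2)/203) mod 6)
  153/203 = 0.7536…
  H = 60 × 0.7536… = 45.221…° → H = 45.2°
= HSL(45.2°, 98.1%, 40.6%)


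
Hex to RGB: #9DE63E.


9D → 157 (R)
E6 → 230 (G)
3E → 62 (B)
= RGB(157, 230, 62)


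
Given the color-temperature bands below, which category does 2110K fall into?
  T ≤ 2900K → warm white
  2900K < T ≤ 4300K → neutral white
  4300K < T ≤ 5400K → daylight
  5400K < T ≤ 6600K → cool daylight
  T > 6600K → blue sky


Temperature: 2110K
2110K ≤ 2900K → warm white
Classification: warm white


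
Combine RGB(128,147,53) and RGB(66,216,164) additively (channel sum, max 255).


Additive: each channel = min(255, C₁+C₂)
R: 128+66 = 194 → 194
G: 147+216 = 363 → 255
B: 53+164 = 217 → 217
= RGB(194, 255, 217)


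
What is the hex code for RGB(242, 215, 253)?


R = 242 → F2 (hex)
G = 215 → D7 (hex)
B = 253 → FD (hex)
Hex = #F2D7FD


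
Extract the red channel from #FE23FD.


Color: #FE23FD
R = FE = 254
G = 23 = 35
B = FD = 253
Red = 254


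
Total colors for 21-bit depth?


Colors = 2^bits = 2^21
= 2,097,152 colors


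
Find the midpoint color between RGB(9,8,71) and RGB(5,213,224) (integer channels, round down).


Midpoint: each channel = ⌊(C₁+C₂)/2⌋
R: ⌊(9+5)/2⌋ = 7
G: ⌊(8+213)/2⌋ = 110
B: ⌊(71+224)/2⌋ = 147
= RGB(7, 110, 147)


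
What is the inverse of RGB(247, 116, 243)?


Invert: (255-R, 255-G, 255-B)
R: 255-247 = 8
G: 255-116 = 139
B: 255-243 = 12
= RGB(8, 139, 12)


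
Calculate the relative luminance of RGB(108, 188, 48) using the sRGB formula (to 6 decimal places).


Linearize each channel (sRGB transfer function): c = v/255; c_lin = c/12.92 if c ≤ 0.04045, else ((c+0.055)/1.055)^2.4
  R: 108/255 ≈ 0.423529 > 0.04045 → ((0.423529+0.055)/1.055)^2.4 ≈ 0.149960
  G: 188/255 ≈ 0.737255 > 0.04045 → ((0.737255+0.055)/1.055)^2.4 ≈ 0.502886
  B: 48/255 ≈ 0.188235 > 0.04045 → ((0.188235+0.055)/1.055)^2.4 ≈ 0.029557
R_lin = 0.149960, G_lin = 0.502886, B_lin = 0.029557
L = 0.2126×R + 0.7152×G + 0.0722×B
L = 0.2126×0.149960 + 0.7152×0.502886 + 0.0722×0.029557
L ≈ 0.393680


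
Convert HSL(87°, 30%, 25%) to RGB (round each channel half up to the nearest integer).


H=87°, S=0.30, L=0.25
C = (1-|2L-1|)×S = (1-|-0.50|)×0.30 = 0.15
H' = H/60 = 87/60 ≈ 1.4500; X = C×(1-|H' mod 2 - 1|) = 0.0825
m = L - C/2 = 0.25 - 0.075 = 0.175
Sector ⌊H'⌋ = 1 → (R',G',B') = (0.0825, 0.15, 0.0)
RGB = ((R'+m)×255, (G'+m)×255, (B'+m)×255) = (65.6625, 82.875, 44.625)
Round half up → RGB(66, 83, 45)


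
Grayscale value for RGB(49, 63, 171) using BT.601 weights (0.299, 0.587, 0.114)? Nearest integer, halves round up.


Gray = 0.299×R + 0.587×G + 0.114×B
Gray = 0.299×49 + 0.587×63 + 0.114×171
Gray = 14.651 + 36.981 + 19.494
Gray = 71.126 → round half up → 71
Gray = 71


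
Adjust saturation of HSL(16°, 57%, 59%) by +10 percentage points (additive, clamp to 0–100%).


Original S = 57%
Adjustment = +10 percentage points
New S = 57 + (10) = 67
Clamp to [0, 100] → 67
= HSL(16°, 67%, 59%)


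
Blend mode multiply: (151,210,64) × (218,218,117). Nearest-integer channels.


Multiply: C = A×B/255, rounded to nearest integer
R: 151×218/255 = 32918/255 ≈ 129.090 → 129
G: 210×218/255 = 45780/255 ≈ 179.529 → 180
B: 64×117/255 = 7488/255 ≈ 29.365 → 29
= RGB(129, 180, 29)


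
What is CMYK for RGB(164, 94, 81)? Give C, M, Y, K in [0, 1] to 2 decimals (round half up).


R'=164/255≈0.6431, G'=94/255≈0.3686, B'=81/255≈0.3176
K = 1 - max(R',G',B') = 1 - 164/255 = 91/255 = 0.35686… → 0.36
(1-R'-K)/(1-K) simplifies to (max-R)/max with max = 164:
C = (164-164)/164 = 0/164 = 0 → 0.00
M = (164-94)/164 = 70/164 = 0.42682… → 0.43
Y = (164-81)/164 = 83/164 = 0.50609… → 0.51
= CMYK(0.00, 0.43, 0.51, 0.36)


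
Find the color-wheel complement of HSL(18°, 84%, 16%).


Complement = opposite side of color wheel = hue + 180°
H' = (18 + 180) mod 360 = 198°
S and L unchanged.
= HSL(198°, 84%, 16%)


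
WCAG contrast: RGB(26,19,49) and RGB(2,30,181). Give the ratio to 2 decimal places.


Linearize each sRGB channel c=v/255: c/12.92 if c ≤ 0.04045 else ((c+0.055)/1.055)^2.4
L = 0.2126×R_lin + 0.7152×G_lin + 0.0722×B_lin
Color 1 (26,19,49):
  R=26: 26/255≈0.1020 > 0.04045 → ((0.1020+0.055)/1.055)^2.4 ≈ 0.01033
  G=19: 19/255≈0.0745 > 0.04045 → ((0.0745+0.055)/1.055)^2.4 ≈ 0.00651
  B=49: 49/255≈0.1922 > 0.04045 → ((0.1922+0.055)/1.055)^2.4 ≈ 0.03071
  L1 = 0.2126×0.01033 + 0.7152×0.00651 + 0.0722×0.03071 ≈ 0.00907
Color 2 (2,30,181):
  R=2: 2/255≈0.0078 ≤ 0.04045 → 0.0078/12.92 ≈ 0.00061
  G=30: 30/255≈0.1176 > 0.04045 → ((0.1176+0.055)/1.055)^2.4 ≈ 0.01298
  B=181: 181/255≈0.7098 > 0.04045 → ((0.7098+0.055)/1.055)^2.4 ≈ 0.46208
  L2 = 0.2126×0.00061 + 0.7152×0.01298 + 0.0722×0.46208 ≈ 0.04278
Lighter = 0.04278, Darker = 0.00907
Ratio = (L_lighter + 0.05) / (L_darker + 0.05)
Ratio = (0.04278 + 0.05) / (0.00907 + 0.05) = 0.09278 / 0.05907 ≈ 1.5706
Ratio ≈ 1.57:1


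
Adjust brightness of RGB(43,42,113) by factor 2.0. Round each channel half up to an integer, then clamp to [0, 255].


Multiply each channel by 2.0, round half up, clamp to [0, 255]
R: 43×2.0 = 86
G: 42×2.0 = 84
B: 113×2.0 = 226
= RGB(86, 84, 226)


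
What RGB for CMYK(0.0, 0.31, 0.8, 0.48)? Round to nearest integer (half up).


R = 255 × (1-C) × (1-K) = 255 × 1.00 × 0.52 = 132.6 → 133
G = 255 × (1-M) × (1-K) = 255 × 0.69 × 0.52 = 91.494 → 91
B = 255 × (1-Y) × (1-K) = 255 × 0.20 × 0.52 = 26.52 → 27
= RGB(133, 91, 27)


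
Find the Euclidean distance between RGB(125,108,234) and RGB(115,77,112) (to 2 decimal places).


d = √[(R₁-R₂)² + (G₁-G₂)² + (B₁-B₂)²]
d = √[(125-115)² + (108-77)² + (234-112)²]
d = √[100 + 961 + 14884]
d = √15945
d ≈ 126.27


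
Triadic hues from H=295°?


Triadic: equally spaced at 120° intervals
H1 = 295°
H2 = (295 + 120) mod 360 = 55°
H3 = (295 + 240) mod 360 = 175°
Triadic = 295°, 55°, 175°


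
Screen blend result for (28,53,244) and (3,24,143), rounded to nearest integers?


Screen: C = 255 - (255-A)×(255-B)/255, rounded to nearest integer
R: 255 - (255-28)×(255-3)/255 = 255 - 57204/255 ≈ 255 - 224.329 = 30.671 → 31
G: 255 - (255-53)×(255-24)/255 = 255 - 46662/255 ≈ 255 - 182.988 = 72.012 → 72
B: 255 - (255-244)×(255-143)/255 = 255 - 1232/255 ≈ 255 - 4.831 = 250.169 → 250
= RGB(31, 72, 250)


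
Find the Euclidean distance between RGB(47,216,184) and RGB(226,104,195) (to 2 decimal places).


d = √[(R₁-R₂)² + (G₁-G₂)² + (B₁-B₂)²]
d = √[(47-226)² + (216-104)² + (184-195)²]
d = √[32041 + 12544 + 121]
d = √44706
d ≈ 211.44


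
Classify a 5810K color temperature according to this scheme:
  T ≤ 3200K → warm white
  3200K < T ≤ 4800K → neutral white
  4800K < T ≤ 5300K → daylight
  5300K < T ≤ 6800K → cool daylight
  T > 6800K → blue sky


Temperature: 5810K
5300K < 5810K ≤ 6800K → cool daylight
Classification: cool daylight


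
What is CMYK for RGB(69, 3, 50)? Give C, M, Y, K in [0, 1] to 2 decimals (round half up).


R'=69/255≈0.2706, G'=3/255≈0.0118, B'=50/255≈0.1961
K = 1 - max(R',G',B') = 1 - 69/255 = 186/255 = 0.72941… → 0.73
(1-R'-K)/(1-K) simplifies to (max-R)/max with max = 69:
C = (69-69)/69 = 0/69 = 0 → 0.00
M = (69-3)/69 = 66/69 = 0.95652… → 0.96
Y = (69-50)/69 = 19/69 = 0.27536… → 0.28
= CMYK(0.00, 0.96, 0.28, 0.73)


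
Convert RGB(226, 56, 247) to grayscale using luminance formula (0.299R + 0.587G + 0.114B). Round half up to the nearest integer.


Gray = 0.299×R + 0.587×G + 0.114×B
Gray = 0.299×226 + 0.587×56 + 0.114×247
Gray = 67.574 + 32.872 + 28.158
Gray = 128.604 → round half up → 129
Gray = 129


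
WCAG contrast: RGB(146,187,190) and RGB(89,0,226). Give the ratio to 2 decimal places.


Linearize each sRGB channel c=v/255: c/12.92 if c ≤ 0.04045 else ((c+0.055)/1.055)^2.4
L = 0.2126×R_lin + 0.7152×G_lin + 0.0722×B_lin
Color 1 (146,187,190):
  R=146: 146/255≈0.5725 > 0.04045 → ((0.5725+0.055)/1.055)^2.4 ≈ 0.28744
  G=187: 187/255≈0.7333 > 0.04045 → ((0.7333+0.055)/1.055)^2.4 ≈ 0.49693
  B=190: 190/255≈0.7451 > 0.04045 → ((0.7451+0.055)/1.055)^2.4 ≈ 0.51492
  L1 = 0.2126×0.28744 + 0.7152×0.49693 + 0.0722×0.51492 ≈ 0.45369
Color 2 (89,0,226):
  R=89: 89/255≈0.3490 > 0.04045 → ((0.3490+0.055)/1.055)^2.4 ≈ 0.09990
  G=0: 0/255≈0.0000 ≤ 0.04045 → 0.0000/12.92 ≈ 0.00000
  B=226: 226/255≈0.8863 > 0.04045 → ((0.8863+0.055)/1.055)^2.4 ≈ 0.76052
  L2 = 0.2126×0.09990 + 0.7152×0.00000 + 0.0722×0.76052 ≈ 0.07615
Lighter = 0.45369, Darker = 0.07615
Ratio = (L_lighter + 0.05) / (L_darker + 0.05)
Ratio = (0.45369 + 0.05) / (0.07615 + 0.05) = 0.50369 / 0.12615 ≈ 3.9929
Ratio ≈ 3.99:1


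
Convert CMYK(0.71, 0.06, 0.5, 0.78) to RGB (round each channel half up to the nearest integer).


R = 255 × (1-C) × (1-K) = 255 × 0.29 × 0.22 = 16.269 → 16
G = 255 × (1-M) × (1-K) = 255 × 0.94 × 0.22 = 52.734 → 53
B = 255 × (1-Y) × (1-K) = 255 × 0.50 × 0.22 = 28.05 → 28
= RGB(16, 53, 28)


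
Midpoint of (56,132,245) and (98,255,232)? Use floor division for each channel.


Midpoint: each channel = ⌊(C₁+C₂)/2⌋
R: ⌊(56+98)/2⌋ = 77
G: ⌊(132+255)/2⌋ = 193
B: ⌊(245+232)/2⌋ = 238
= RGB(77, 193, 238)


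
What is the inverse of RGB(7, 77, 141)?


Invert: (255-R, 255-G, 255-B)
R: 255-7 = 248
G: 255-77 = 178
B: 255-141 = 114
= RGB(248, 178, 114)


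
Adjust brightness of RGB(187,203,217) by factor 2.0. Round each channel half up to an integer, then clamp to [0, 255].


Multiply each channel by 2.0, round half up, clamp to [0, 255]
R: 187×2.0 = 374 → clamp → 255
G: 203×2.0 = 406 → clamp → 255
B: 217×2.0 = 434 → clamp → 255
= RGB(255, 255, 255)


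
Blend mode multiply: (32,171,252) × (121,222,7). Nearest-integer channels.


Multiply: C = A×B/255, rounded to nearest integer
R: 32×121/255 = 3872/255 ≈ 15.184 → 15
G: 171×222/255 = 37962/255 ≈ 148.871 → 149
B: 252×7/255 = 1764/255 ≈ 6.918 → 7
= RGB(15, 149, 7)


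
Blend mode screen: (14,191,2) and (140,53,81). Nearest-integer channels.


Screen: C = 255 - (255-A)×(255-B)/255, rounded to nearest integer
R: 255 - (255-14)×(255-140)/255 = 255 - 27715/255 ≈ 255 - 108.686 = 146.314 → 146
G: 255 - (255-191)×(255-53)/255 = 255 - 12928/255 ≈ 255 - 50.698 = 204.302 → 204
B: 255 - (255-2)×(255-81)/255 = 255 - 44022/255 ≈ 255 - 172.635 = 82.365 → 82
= RGB(146, 204, 82)


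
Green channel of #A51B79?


Color: #A51B79
R = A5 = 165
G = 1B = 27
B = 79 = 121
Green = 27


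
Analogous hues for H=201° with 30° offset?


Base hue: 201°
Left analog: (201 - 30) mod 360 = 171°
Right analog: (201 + 30) mod 360 = 231°
Analogous hues = 171° and 231°


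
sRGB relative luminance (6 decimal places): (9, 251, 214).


Linearize each channel (sRGB transfer function): c = v/255; c_lin = c/12.92 if c ≤ 0.04045, else ((c+0.055)/1.055)^2.4
  R: 9/255 ≈ 0.035294 ≤ 0.04045 → 0.035294/12.92 ≈ 0.002732
  G: 251/255 ≈ 0.984314 > 0.04045 → ((0.984314+0.055)/1.055)^2.4 ≈ 0.964686
  B: 214/255 ≈ 0.839216 > 0.04045 → ((0.839216+0.055)/1.055)^2.4 ≈ 0.672443
R_lin = 0.002732, G_lin = 0.964686, B_lin = 0.672443
L = 0.2126×R + 0.7152×G + 0.0722×B
L = 0.2126×0.002732 + 0.7152×0.964686 + 0.0722×0.672443
L ≈ 0.739075


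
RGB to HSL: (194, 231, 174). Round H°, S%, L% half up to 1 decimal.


Normalize: R'=194/255≈0.7608, G'=231/255≈0.9059, B'=174/255≈0.6824
Max=231/255, Min=174/255, Δ=Max-Min=57/255
L = (Max+Min)/2 = (231+174)/510 = 405/510 = 0.79411… → L = 79.4%
L > 0.5 → S = Δ/(2-Max-Min) = 57/(510-231-174) = 57/105 = 0.54285… → S = 54.3%
(the 1/255 factors cancel in S and H, so raw channel differences can be used)
Max is G' → H = 60 × ((B-R)/Δ + 2) = 60 × ((174-194)/57 + 2)
  -20/57 + 2 = -0.3508… + 2 = 1.6491…
  H = 60 × 1.6491… = 98.947…° → H = 98.9°
= HSL(98.9°, 54.3%, 79.4%)


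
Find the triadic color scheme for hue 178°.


Triadic: equally spaced at 120° intervals
H1 = 178°
H2 = (178 + 120) mod 360 = 298°
H3 = (178 + 240) mod 360 = 58°
Triadic = 178°, 298°, 58°


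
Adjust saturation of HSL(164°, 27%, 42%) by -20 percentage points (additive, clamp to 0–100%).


Original S = 27%
Adjustment = -20 percentage points
New S = 27 + (-20) = 7
Clamp to [0, 100] → 7
= HSL(164°, 7%, 42%)


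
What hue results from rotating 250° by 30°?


New hue = (H + rotation) mod 360
New hue = (250 + 30) mod 360
= 280 mod 360
= 280°


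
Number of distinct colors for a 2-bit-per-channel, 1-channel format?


Total bits = 2 bits/channel × 1 channels = 2 bits
Distinct colors = 2^2
= 4 colors


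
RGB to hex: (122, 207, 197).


R = 122 → 7A (hex)
G = 207 → CF (hex)
B = 197 → C5 (hex)
Hex = #7ACFC5


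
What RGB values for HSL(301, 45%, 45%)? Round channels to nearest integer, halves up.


H=301°, S=0.45, L=0.45
C = (1-|2L-1|)×S = (1-|-0.10|)×0.45 = 0.405
H' = H/60 = 301/60 ≈ 5.0167; X = C×(1-|H' mod 2 - 1|) = 0.39825
m = L - C/2 = 0.45 - 0.2025 = 0.2475
Sector ⌊H'⌋ = 5 → (R',G',B') = (0.405, 0.0, 0.39825)
RGB = ((R'+m)×255, (G'+m)×255, (B'+m)×255) = (166.3875, 63.1125, 164.66625)
Round half up → RGB(166, 63, 165)


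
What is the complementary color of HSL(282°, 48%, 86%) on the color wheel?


Complement = opposite side of color wheel = hue + 180°
H' = (282 + 180) mod 360 = 102°
S and L unchanged.
= HSL(102°, 48%, 86%)


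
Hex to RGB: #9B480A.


9B → 155 (R)
48 → 72 (G)
0A → 10 (B)
= RGB(155, 72, 10)


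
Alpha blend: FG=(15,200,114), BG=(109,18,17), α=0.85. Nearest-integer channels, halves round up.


C = α×F + (1-α)×B, with 1-α = 0.15
R: 0.85×15 + 0.15×109 = 12.75 + 16.35 = 29.10 → 29
G: 0.85×200 + 0.15×18 = 170.00 + 2.70 = 172.70 → 173
B: 0.85×114 + 0.15×17 = 96.90 + 2.55 = 99.45 → 99
= RGB(29, 173, 99)


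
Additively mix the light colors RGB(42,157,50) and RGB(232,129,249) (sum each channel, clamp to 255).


Additive: each channel = min(255, C₁+C₂)
R: 42+232 = 274 → 255
G: 157+129 = 286 → 255
B: 50+249 = 299 → 255
= RGB(255, 255, 255)


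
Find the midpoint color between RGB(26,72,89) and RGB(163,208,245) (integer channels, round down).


Midpoint: each channel = ⌊(C₁+C₂)/2⌋
R: ⌊(26+163)/2⌋ = 94
G: ⌊(72+208)/2⌋ = 140
B: ⌊(89+245)/2⌋ = 167
= RGB(94, 140, 167)


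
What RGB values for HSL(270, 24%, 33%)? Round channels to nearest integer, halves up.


H=270°, S=0.24, L=0.33
C = (1-|2L-1|)×S = (1-|-0.34|)×0.24 = 0.1584
H' = H/60 = 270/60 ≈ 4.5000; X = C×(1-|H' mod 2 - 1|) = 0.0792
m = L - C/2 = 0.33 - 0.0792 = 0.2508
Sector ⌊H'⌋ = 4 → (R',G',B') = (0.0792, 0.0, 0.1584)
RGB = ((R'+m)×255, (G'+m)×255, (B'+m)×255) = (84.15, 63.954, 104.346)
Round half up → RGB(84, 64, 104)


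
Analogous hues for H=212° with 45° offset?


Base hue: 212°
Left analog: (212 - 45) mod 360 = 167°
Right analog: (212 + 45) mod 360 = 257°
Analogous hues = 167° and 257°


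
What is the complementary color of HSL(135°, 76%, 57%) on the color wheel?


Complement = opposite side of color wheel = hue + 180°
H' = (135 + 180) mod 360 = 315°
S and L unchanged.
= HSL(315°, 76%, 57%)


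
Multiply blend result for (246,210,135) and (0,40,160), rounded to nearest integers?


Multiply: C = A×B/255, rounded to nearest integer
R: 246×0/255 = 0/255 ≈ 0.000 → 0
G: 210×40/255 = 8400/255 ≈ 32.941 → 33
B: 135×160/255 = 21600/255 ≈ 84.706 → 85
= RGB(0, 33, 85)


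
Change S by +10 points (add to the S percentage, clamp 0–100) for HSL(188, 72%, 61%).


Original S = 72%
Adjustment = +10 percentage points
New S = 72 + (10) = 82
Clamp to [0, 100] → 82
= HSL(188°, 82%, 61%)


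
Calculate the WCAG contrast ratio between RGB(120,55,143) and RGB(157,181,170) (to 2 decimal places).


Linearize each sRGB channel c=v/255: c/12.92 if c ≤ 0.04045 else ((c+0.055)/1.055)^2.4
L = 0.2126×R_lin + 0.7152×G_lin + 0.0722×B_lin
Color 1 (120,55,143):
  R=120: 120/255≈0.4706 > 0.04045 → ((0.4706+0.055)/1.055)^2.4 ≈ 0.18782
  G=55: 55/255≈0.2157 > 0.04045 → ((0.2157+0.055)/1.055)^2.4 ≈ 0.03820
  B=143: 143/255≈0.5608 > 0.04045 → ((0.5608+0.055)/1.055)^2.4 ≈ 0.27468
  L1 = 0.2126×0.18782 + 0.7152×0.03820 + 0.0722×0.27468 ≈ 0.08709
Color 2 (157,181,170):
  R=157: 157/255≈0.6157 > 0.04045 → ((0.6157+0.055)/1.055)^2.4 ≈ 0.33716
  G=181: 181/255≈0.7098 > 0.04045 → ((0.7098+0.055)/1.055)^2.4 ≈ 0.46208
  B=170: 170/255≈0.6667 > 0.04045 → ((0.6667+0.055)/1.055)^2.4 ≈ 0.40198
  L2 = 0.2126×0.33716 + 0.7152×0.46208 + 0.0722×0.40198 ≈ 0.43118
Lighter = 0.43118, Darker = 0.08709
Ratio = (L_lighter + 0.05) / (L_darker + 0.05)
Ratio = (0.43118 + 0.05) / (0.08709 + 0.05) = 0.48118 / 0.13709 ≈ 3.5101
Ratio ≈ 3.51:1


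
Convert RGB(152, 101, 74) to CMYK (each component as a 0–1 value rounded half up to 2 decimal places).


R'=152/255≈0.5961, G'=101/255≈0.3961, B'=74/255≈0.2902
K = 1 - max(R',G',B') = 1 - 152/255 = 103/255 = 0.40392… → 0.40
(1-R'-K)/(1-K) simplifies to (max-R)/max with max = 152:
C = (152-152)/152 = 0/152 = 0 → 0.00
M = (152-101)/152 = 51/152 = 0.33552… → 0.34
Y = (152-74)/152 = 78/152 = 0.51315… → 0.51
= CMYK(0.00, 0.34, 0.51, 0.40)


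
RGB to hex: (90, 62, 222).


R = 90 → 5A (hex)
G = 62 → 3E (hex)
B = 222 → DE (hex)
Hex = #5A3EDE


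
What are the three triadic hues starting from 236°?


Triadic: equally spaced at 120° intervals
H1 = 236°
H2 = (236 + 120) mod 360 = 356°
H3 = (236 + 240) mod 360 = 116°
Triadic = 236°, 356°, 116°


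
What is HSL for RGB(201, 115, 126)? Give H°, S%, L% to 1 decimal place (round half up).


Normalize: R'=201/255≈0.7882, G'=115/255≈0.4510, B'=126/255≈0.4941
Max=201/255, Min=115/255, Δ=Max-Min=86/255
L = (Max+Min)/2 = (201+115)/510 = 316/510 = 0.61960… → L = 62.0%
L > 0.5 → S = Δ/(2-Max-Min) = 86/(510-201-115) = 86/194 = 0.44329… → S = 44.3%
(the 1/255 factors cancel in S and H, so raw channel differences can be used)
Max is R' → H = 60 × (((G-B)/Δ) mod 6) = 60 × (((115-126)/86) mod 6)
  (-11)/86 = -0.1279…; negative, so add 6 → 5.8720…
  H = 60 × 5.8720… = 352.325…° → H = 352.3°
= HSL(352.3°, 44.3%, 62.0%)


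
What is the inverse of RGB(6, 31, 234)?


Invert: (255-R, 255-G, 255-B)
R: 255-6 = 249
G: 255-31 = 224
B: 255-234 = 21
= RGB(249, 224, 21)


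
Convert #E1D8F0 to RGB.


E1 → 225 (R)
D8 → 216 (G)
F0 → 240 (B)
= RGB(225, 216, 240)


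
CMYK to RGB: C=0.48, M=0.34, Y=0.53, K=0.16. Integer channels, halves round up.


R = 255 × (1-C) × (1-K) = 255 × 0.52 × 0.84 = 111.384 → 111
G = 255 × (1-M) × (1-K) = 255 × 0.66 × 0.84 = 141.372 → 141
B = 255 × (1-Y) × (1-K) = 255 × 0.47 × 0.84 = 100.674 → 101
= RGB(111, 141, 101)


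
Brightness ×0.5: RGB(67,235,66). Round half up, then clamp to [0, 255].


Multiply each channel by 0.5, round half up, clamp to [0, 255]
R: 67×0.5 = 33.5 → round → 34
G: 235×0.5 = 117.5 → round → 118
B: 66×0.5 = 33
= RGB(34, 118, 33)


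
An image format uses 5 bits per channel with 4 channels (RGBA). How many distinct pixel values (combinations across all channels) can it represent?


Total bits = 5 bits/channel × 4 channels = 20 bits
Distinct pixel values = 2^20
= 1,048,576 pixel values


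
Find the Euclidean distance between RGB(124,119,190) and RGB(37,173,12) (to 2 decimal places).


d = √[(R₁-R₂)² + (G₁-G₂)² + (B₁-B₂)²]
d = √[(124-37)² + (119-173)² + (190-12)²]
d = √[7569 + 2916 + 31684]
d = √42169
d ≈ 205.35


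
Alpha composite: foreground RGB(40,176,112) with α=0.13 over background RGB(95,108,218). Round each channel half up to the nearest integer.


C = α×F + (1-α)×B, with 1-α = 0.87
R: 0.13×40 + 0.87×95 = 5.20 + 82.65 = 87.85 → 88
G: 0.13×176 + 0.87×108 = 22.88 + 93.96 = 116.84 → 117
B: 0.13×112 + 0.87×218 = 14.56 + 189.66 = 204.22 → 204
= RGB(88, 117, 204)


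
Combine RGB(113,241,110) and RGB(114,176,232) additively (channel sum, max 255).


Additive: each channel = min(255, C₁+C₂)
R: 113+114 = 227 → 227
G: 241+176 = 417 → 255
B: 110+232 = 342 → 255
= RGB(227, 255, 255)


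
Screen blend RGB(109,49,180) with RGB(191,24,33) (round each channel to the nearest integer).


Screen: C = 255 - (255-A)×(255-B)/255, rounded to nearest integer
R: 255 - (255-109)×(255-191)/255 = 255 - 9344/255 ≈ 255 - 36.643 = 218.357 → 218
G: 255 - (255-49)×(255-24)/255 = 255 - 47586/255 ≈ 255 - 186.612 = 68.388 → 68
B: 255 - (255-180)×(255-33)/255 = 255 - 16650/255 ≈ 255 - 65.294 = 189.706 → 190
= RGB(218, 68, 190)


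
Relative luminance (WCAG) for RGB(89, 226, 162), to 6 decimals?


Linearize each channel (sRGB transfer function): c = v/255; c_lin = c/12.92 if c ≤ 0.04045, else ((c+0.055)/1.055)^2.4
  R: 89/255 ≈ 0.349020 > 0.04045 → ((0.349020+0.055)/1.055)^2.4 ≈ 0.099899
  G: 226/255 ≈ 0.886275 > 0.04045 → ((0.886275+0.055)/1.055)^2.4 ≈ 0.760525
  B: 162/255 ≈ 0.635294 > 0.04045 → ((0.635294+0.055)/1.055)^2.4 ≈ 0.361307
R_lin = 0.099899, G_lin = 0.760525, B_lin = 0.361307
L = 0.2126×R + 0.7152×G + 0.0722×B
L = 0.2126×0.099899 + 0.7152×0.760525 + 0.0722×0.361307
L ≈ 0.591252


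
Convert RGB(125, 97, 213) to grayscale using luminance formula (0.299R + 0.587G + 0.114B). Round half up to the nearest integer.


Gray = 0.299×R + 0.587×G + 0.114×B
Gray = 0.299×125 + 0.587×97 + 0.114×213
Gray = 37.375 + 56.939 + 24.282
Gray = 118.596 → round half up → 119
Gray = 119


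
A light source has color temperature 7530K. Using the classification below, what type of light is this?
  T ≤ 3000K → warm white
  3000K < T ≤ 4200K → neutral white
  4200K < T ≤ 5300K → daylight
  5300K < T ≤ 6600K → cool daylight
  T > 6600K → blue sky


Temperature: 7530K
7530K > 6600K → blue sky
Classification: blue sky


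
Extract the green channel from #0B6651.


Color: #0B6651
R = 0B = 11
G = 66 = 102
B = 51 = 81
Green = 102


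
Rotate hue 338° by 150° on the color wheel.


New hue = (H + rotation) mod 360
New hue = (338 + 150) mod 360
= 488 mod 360
= 128°


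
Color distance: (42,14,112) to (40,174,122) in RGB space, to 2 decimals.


d = √[(R₁-R₂)² + (G₁-G₂)² + (B₁-B₂)²]
d = √[(42-40)² + (14-174)² + (112-122)²]
d = √[4 + 25600 + 100]
d = √25704
d ≈ 160.32


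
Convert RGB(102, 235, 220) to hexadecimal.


R = 102 → 66 (hex)
G = 235 → EB (hex)
B = 220 → DC (hex)
Hex = #66EBDC


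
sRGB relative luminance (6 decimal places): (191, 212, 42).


Linearize each channel (sRGB transfer function): c = v/255; c_lin = c/12.92 if c ≤ 0.04045, else ((c+0.055)/1.055)^2.4
  R: 191/255 ≈ 0.749020 > 0.04045 → ((0.749020+0.055)/1.055)^2.4 ≈ 0.520996
  G: 212/255 ≈ 0.831373 > 0.04045 → ((0.831373+0.055)/1.055)^2.4 ≈ 0.658375
  B: 42/255 ≈ 0.164706 > 0.04045 → ((0.164706+0.055)/1.055)^2.4 ≈ 0.023153
R_lin = 0.520996, G_lin = 0.658375, B_lin = 0.023153
L = 0.2126×R + 0.7152×G + 0.0722×B
L = 0.2126×0.520996 + 0.7152×0.658375 + 0.0722×0.023153
L ≈ 0.583305


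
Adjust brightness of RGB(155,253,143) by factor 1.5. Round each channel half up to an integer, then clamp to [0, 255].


Multiply each channel by 1.5, round half up, clamp to [0, 255]
R: 155×1.5 = 232.5 → round → 233
G: 253×1.5 = 379.5 → round → 380 → clamp → 255
B: 143×1.5 = 214.5 → round → 215
= RGB(233, 255, 215)


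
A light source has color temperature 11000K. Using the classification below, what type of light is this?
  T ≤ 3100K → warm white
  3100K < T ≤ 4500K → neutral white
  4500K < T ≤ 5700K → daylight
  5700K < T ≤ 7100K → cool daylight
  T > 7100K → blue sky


Temperature: 11000K
11000K > 7100K → blue sky
Classification: blue sky


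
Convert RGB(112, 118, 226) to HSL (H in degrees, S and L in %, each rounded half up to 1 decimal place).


Normalize: R'=112/255≈0.4392, G'=118/255≈0.4627, B'=226/255≈0.8863
Max=226/255, Min=112/255, Δ=Max-Min=114/255
L = (Max+Min)/2 = (226+112)/510 = 338/510 = 0.66274… → L = 66.3%
L > 0.5 → S = Δ/(2-Max-Min) = 114/(510-226-112) = 114/172 = 0.66279… → S = 66.3%
(the 1/255 factors cancel in S and H, so raw channel differences can be used)
Max is B' → H = 60 × ((R-G)/Δ + 4) = 60 × ((112-118)/114 + 4)
  -6/114 + 4 = -0.0526… + 4 = 3.9473…
  H = 60 × 3.9473… = 236.842…° → H = 236.8°
= HSL(236.8°, 66.3%, 66.3%)


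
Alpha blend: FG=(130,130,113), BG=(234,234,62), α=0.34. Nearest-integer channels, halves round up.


C = α×F + (1-α)×B, with 1-α = 0.66
R: 0.34×130 + 0.66×234 = 44.20 + 154.44 = 198.64 → 199
G: 0.34×130 + 0.66×234 = 44.20 + 154.44 = 198.64 → 199
B: 0.34×113 + 0.66×62 = 38.42 + 40.92 = 79.34 → 79
= RGB(199, 199, 79)


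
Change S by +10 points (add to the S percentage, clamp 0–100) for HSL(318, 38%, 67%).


Original S = 38%
Adjustment = +10 percentage points
New S = 38 + (10) = 48
Clamp to [0, 100] → 48
= HSL(318°, 48%, 67%)


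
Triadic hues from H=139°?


Triadic: equally spaced at 120° intervals
H1 = 139°
H2 = (139 + 120) mod 360 = 259°
H3 = (139 + 240) mod 360 = 19°
Triadic = 139°, 259°, 19°


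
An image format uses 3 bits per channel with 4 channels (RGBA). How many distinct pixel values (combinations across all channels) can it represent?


Total bits = 3 bits/channel × 4 channels = 12 bits
Distinct pixel values = 2^12
= 4,096 pixel values


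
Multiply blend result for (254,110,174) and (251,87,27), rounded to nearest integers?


Multiply: C = A×B/255, rounded to nearest integer
R: 254×251/255 = 63754/255 ≈ 250.016 → 250
G: 110×87/255 = 9570/255 ≈ 37.529 → 38
B: 174×27/255 = 4698/255 ≈ 18.424 → 18
= RGB(250, 38, 18)


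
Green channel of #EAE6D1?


Color: #EAE6D1
R = EA = 234
G = E6 = 230
B = D1 = 209
Green = 230


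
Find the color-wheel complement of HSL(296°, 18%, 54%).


Complement = opposite side of color wheel = hue + 180°
H' = (296 + 180) mod 360 = 116°
S and L unchanged.
= HSL(116°, 18%, 54%)


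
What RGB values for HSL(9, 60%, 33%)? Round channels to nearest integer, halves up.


H=9°, S=0.60, L=0.33
C = (1-|2L-1|)×S = (1-|-0.34|)×0.60 = 0.396
H' = H/60 = 9/60 ≈ 0.1500; X = C×(1-|H' mod 2 - 1|) = 0.0594
m = L - C/2 = 0.33 - 0.198 = 0.132
Sector ⌊H'⌋ = 0 → (R',G',B') = (0.396, 0.0594, 0.0)
RGB = ((R'+m)×255, (G'+m)×255, (B'+m)×255) = (134.64, 48.807, 33.66)
Round half up → RGB(135, 49, 34)


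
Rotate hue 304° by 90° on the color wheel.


New hue = (H + rotation) mod 360
New hue = (304 + 90) mod 360
= 394 mod 360
= 34°


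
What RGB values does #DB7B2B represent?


DB → 219 (R)
7B → 123 (G)
2B → 43 (B)
= RGB(219, 123, 43)


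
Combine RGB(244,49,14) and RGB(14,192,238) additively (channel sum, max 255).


Additive: each channel = min(255, C₁+C₂)
R: 244+14 = 258 → 255
G: 49+192 = 241 → 241
B: 14+238 = 252 → 252
= RGB(255, 241, 252)


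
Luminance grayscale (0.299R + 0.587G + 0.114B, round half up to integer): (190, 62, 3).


Gray = 0.299×R + 0.587×G + 0.114×B
Gray = 0.299×190 + 0.587×62 + 0.114×3
Gray = 56.810 + 36.394 + 0.342
Gray = 93.546 → round half up → 94
Gray = 94


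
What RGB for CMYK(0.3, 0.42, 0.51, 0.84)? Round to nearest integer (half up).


R = 255 × (1-C) × (1-K) = 255 × 0.70 × 0.16 = 28.56 → 29
G = 255 × (1-M) × (1-K) = 255 × 0.58 × 0.16 = 23.664 → 24
B = 255 × (1-Y) × (1-K) = 255 × 0.49 × 0.16 = 19.992 → 20
= RGB(29, 24, 20)


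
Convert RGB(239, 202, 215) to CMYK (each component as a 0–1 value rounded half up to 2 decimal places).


R'=239/255≈0.9373, G'=202/255≈0.7922, B'=215/255≈0.8431
K = 1 - max(R',G',B') = 1 - 239/255 = 16/255 = 0.06274… → 0.06
(1-R'-K)/(1-K) simplifies to (max-R)/max with max = 239:
C = (239-239)/239 = 0/239 = 0 → 0.00
M = (239-202)/239 = 37/239 = 0.15481… → 0.15
Y = (239-215)/239 = 24/239 = 0.10041… → 0.10
= CMYK(0.00, 0.15, 0.10, 0.06)


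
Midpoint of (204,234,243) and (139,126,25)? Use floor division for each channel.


Midpoint: each channel = ⌊(C₁+C₂)/2⌋
R: ⌊(204+139)/2⌋ = 171
G: ⌊(234+126)/2⌋ = 180
B: ⌊(243+25)/2⌋ = 134
= RGB(171, 180, 134)


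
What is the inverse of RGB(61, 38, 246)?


Invert: (255-R, 255-G, 255-B)
R: 255-61 = 194
G: 255-38 = 217
B: 255-246 = 9
= RGB(194, 217, 9)


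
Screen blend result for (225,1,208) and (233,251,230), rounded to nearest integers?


Screen: C = 255 - (255-A)×(255-B)/255, rounded to nearest integer
R: 255 - (255-225)×(255-233)/255 = 255 - 660/255 ≈ 255 - 2.588 = 252.412 → 252
G: 255 - (255-1)×(255-251)/255 = 255 - 1016/255 ≈ 255 - 3.984 = 251.016 → 251
B: 255 - (255-208)×(255-230)/255 = 255 - 1175/255 ≈ 255 - 4.608 = 250.392 → 250
= RGB(252, 251, 250)


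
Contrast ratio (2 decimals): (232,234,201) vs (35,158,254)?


Linearize each sRGB channel c=v/255: c/12.92 if c ≤ 0.04045 else ((c+0.055)/1.055)^2.4
L = 0.2126×R_lin + 0.7152×G_lin + 0.0722×B_lin
Color 1 (232,234,201):
  R=232: 232/255≈0.9098 > 0.04045 → ((0.9098+0.055)/1.055)^2.4 ≈ 0.80695
  G=234: 234/255≈0.9176 > 0.04045 → ((0.9176+0.055)/1.055)^2.4 ≈ 0.82279
  B=201: 201/255≈0.7882 > 0.04045 → ((0.7882+0.055)/1.055)^2.4 ≈ 0.58408
  L1 = 0.2126×0.80695 + 0.7152×0.82279 + 0.0722×0.58408 ≈ 0.80218
Color 2 (35,158,254):
  R=35: 35/255≈0.1373 > 0.04045 → ((0.1373+0.055)/1.055)^2.4 ≈ 0.01681
  G=158: 158/255≈0.6196 > 0.04045 → ((0.6196+0.055)/1.055)^2.4 ≈ 0.34191
  B=254: 254/255≈0.9961 > 0.04045 → ((0.9961+0.055)/1.055)^2.4 ≈ 0.99110
  L2 = 0.2126×0.01681 + 0.7152×0.34191 + 0.0722×0.99110 ≈ 0.31967
Lighter = 0.80218, Darker = 0.31967
Ratio = (L_lighter + 0.05) / (L_darker + 0.05)
Ratio = (0.80218 + 0.05) / (0.31967 + 0.05) = 0.85218 / 0.36967 ≈ 2.3053
Ratio ≈ 2.31:1


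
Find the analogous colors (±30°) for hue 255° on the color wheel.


Base hue: 255°
Left analog: (255 - 30) mod 360 = 225°
Right analog: (255 + 30) mod 360 = 285°
Analogous hues = 225° and 285°


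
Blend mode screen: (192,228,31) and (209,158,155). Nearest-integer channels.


Screen: C = 255 - (255-A)×(255-B)/255, rounded to nearest integer
R: 255 - (255-192)×(255-209)/255 = 255 - 2898/255 ≈ 255 - 11.365 = 243.635 → 244
G: 255 - (255-228)×(255-158)/255 = 255 - 2619/255 ≈ 255 - 10.271 = 244.729 → 245
B: 255 - (255-31)×(255-155)/255 = 255 - 22400/255 ≈ 255 - 87.843 = 167.157 → 167
= RGB(244, 245, 167)


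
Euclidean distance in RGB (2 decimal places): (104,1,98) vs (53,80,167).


d = √[(R₁-R₂)² + (G₁-G₂)² + (B₁-B₂)²]
d = √[(104-53)² + (1-80)² + (98-167)²]
d = √[2601 + 6241 + 4761]
d = √13603
d ≈ 116.63


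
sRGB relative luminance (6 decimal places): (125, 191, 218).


Linearize each channel (sRGB transfer function): c = v/255; c_lin = c/12.92 if c ≤ 0.04045, else ((c+0.055)/1.055)^2.4
  R: 125/255 ≈ 0.490196 > 0.04045 → ((0.490196+0.055)/1.055)^2.4 ≈ 0.205079
  G: 191/255 ≈ 0.749020 > 0.04045 → ((0.749020+0.055)/1.055)^2.4 ≈ 0.520996
  B: 218/255 ≈ 0.854902 > 0.04045 → ((0.854902+0.055)/1.055)^2.4 ≈ 0.701102
R_lin = 0.205079, G_lin = 0.520996, B_lin = 0.701102
L = 0.2126×R + 0.7152×G + 0.0722×B
L = 0.2126×0.205079 + 0.7152×0.520996 + 0.0722×0.701102
L ≈ 0.466835


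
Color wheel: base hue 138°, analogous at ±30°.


Base hue: 138°
Left analog: (138 - 30) mod 360 = 108°
Right analog: (138 + 30) mod 360 = 168°
Analogous hues = 108° and 168°


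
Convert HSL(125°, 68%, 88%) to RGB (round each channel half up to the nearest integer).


H=125°, S=0.68, L=0.88
C = (1-|2L-1|)×S = (1-|0.76|)×0.68 = 0.1632
H' = H/60 = 125/60 ≈ 2.0833; X = C×(1-|H' mod 2 - 1|) = 0.0136
m = L - C/2 = 0.88 - 0.0816 = 0.7984
Sector ⌊H'⌋ = 2 → (R',G',B') = (0.0, 0.1632, 0.0136)
RGB = ((R'+m)×255, (G'+m)×255, (B'+m)×255) = (203.592, 245.208, 207.06)
Round half up → RGB(204, 245, 207)


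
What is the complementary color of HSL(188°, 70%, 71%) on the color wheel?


Complement = opposite side of color wheel = hue + 180°
H' = (188 + 180) mod 360 = 8°
S and L unchanged.
= HSL(8°, 70%, 71%)


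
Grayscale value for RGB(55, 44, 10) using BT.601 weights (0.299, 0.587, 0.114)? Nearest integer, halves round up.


Gray = 0.299×R + 0.587×G + 0.114×B
Gray = 0.299×55 + 0.587×44 + 0.114×10
Gray = 16.445 + 25.828 + 1.140
Gray = 43.413 → round half up → 43
Gray = 43


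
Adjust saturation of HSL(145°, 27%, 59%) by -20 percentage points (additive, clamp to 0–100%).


Original S = 27%
Adjustment = -20 percentage points
New S = 27 + (-20) = 7
Clamp to [0, 100] → 7
= HSL(145°, 7%, 59%)


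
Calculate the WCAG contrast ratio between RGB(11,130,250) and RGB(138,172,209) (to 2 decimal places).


Linearize each sRGB channel c=v/255: c/12.92 if c ≤ 0.04045 else ((c+0.055)/1.055)^2.4
L = 0.2126×R_lin + 0.7152×G_lin + 0.0722×B_lin
Color 1 (11,130,250):
  R=11: 11/255≈0.0431 > 0.04045 → ((0.0431+0.055)/1.055)^2.4 ≈ 0.00335
  G=130: 130/255≈0.5098 > 0.04045 → ((0.5098+0.055)/1.055)^2.4 ≈ 0.22323
  B=250: 250/255≈0.9804 > 0.04045 → ((0.9804+0.055)/1.055)^2.4 ≈ 0.95597
  L1 = 0.2126×0.00335 + 0.7152×0.22323 + 0.0722×0.95597 ≈ 0.22939
Color 2 (138,172,209):
  R=138: 138/255≈0.5412 > 0.04045 → ((0.5412+0.055)/1.055)^2.4 ≈ 0.25415
  G=172: 172/255≈0.6745 > 0.04045 → ((0.6745+0.055)/1.055)^2.4 ≈ 0.41254
  B=209: 209/255≈0.8196 > 0.04045 → ((0.8196+0.055)/1.055)^2.4 ≈ 0.63760
  L2 = 0.2126×0.25415 + 0.7152×0.41254 + 0.0722×0.63760 ≈ 0.39512
Lighter = 0.39512, Darker = 0.22939
Ratio = (L_lighter + 0.05) / (L_darker + 0.05)
Ratio = (0.39512 + 0.05) / (0.22939 + 0.05) = 0.44512 / 0.27939 ≈ 1.5932
Ratio ≈ 1.59:1


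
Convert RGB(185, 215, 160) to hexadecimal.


R = 185 → B9 (hex)
G = 215 → D7 (hex)
B = 160 → A0 (hex)
Hex = #B9D7A0


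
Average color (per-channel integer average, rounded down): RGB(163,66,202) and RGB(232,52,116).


Midpoint: each channel = ⌊(C₁+C₂)/2⌋
R: ⌊(163+232)/2⌋ = 197
G: ⌊(66+52)/2⌋ = 59
B: ⌊(202+116)/2⌋ = 159
= RGB(197, 59, 159)


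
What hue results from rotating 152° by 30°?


New hue = (H + rotation) mod 360
New hue = (152 + 30) mod 360
= 182 mod 360
= 182°


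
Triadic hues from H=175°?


Triadic: equally spaced at 120° intervals
H1 = 175°
H2 = (175 + 120) mod 360 = 295°
H3 = (175 + 240) mod 360 = 55°
Triadic = 175°, 295°, 55°


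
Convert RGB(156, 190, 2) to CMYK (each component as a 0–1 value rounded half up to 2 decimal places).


R'=156/255≈0.6118, G'=190/255≈0.7451, B'=2/255≈0.0078
K = 1 - max(R',G',B') = 1 - 190/255 = 65/255 = 0.25490… → 0.25
(1-R'-K)/(1-K) simplifies to (max-R)/max with max = 190:
C = (190-156)/190 = 34/190 = 0.17894… → 0.18
M = (190-190)/190 = 0/190 = 0 → 0.00
Y = (190-2)/190 = 188/190 = 0.98947… → 0.99
= CMYK(0.18, 0.00, 0.99, 0.25)
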